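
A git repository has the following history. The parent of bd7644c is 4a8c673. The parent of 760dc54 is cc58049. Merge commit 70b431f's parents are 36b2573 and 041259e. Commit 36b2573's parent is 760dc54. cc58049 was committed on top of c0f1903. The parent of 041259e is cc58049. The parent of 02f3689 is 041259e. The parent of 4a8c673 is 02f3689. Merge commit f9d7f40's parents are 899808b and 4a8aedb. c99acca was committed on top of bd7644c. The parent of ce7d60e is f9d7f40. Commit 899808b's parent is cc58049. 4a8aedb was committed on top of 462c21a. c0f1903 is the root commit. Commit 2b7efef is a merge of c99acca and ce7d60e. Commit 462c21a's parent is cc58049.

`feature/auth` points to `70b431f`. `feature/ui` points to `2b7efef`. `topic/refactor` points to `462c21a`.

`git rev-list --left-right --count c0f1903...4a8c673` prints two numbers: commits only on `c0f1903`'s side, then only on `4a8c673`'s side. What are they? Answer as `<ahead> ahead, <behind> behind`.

Reachable from c0f1903: {c0f1903}.
Reachable from 4a8c673: {02f3689, 041259e, 4a8c673, c0f1903, cc58049}.
Only in c0f1903's history (ahead): {} — 0.
Only in 4a8c673's history (behind): {02f3689, 041259e, 4a8c673, cc58049} — 4.

0 ahead, 4 behind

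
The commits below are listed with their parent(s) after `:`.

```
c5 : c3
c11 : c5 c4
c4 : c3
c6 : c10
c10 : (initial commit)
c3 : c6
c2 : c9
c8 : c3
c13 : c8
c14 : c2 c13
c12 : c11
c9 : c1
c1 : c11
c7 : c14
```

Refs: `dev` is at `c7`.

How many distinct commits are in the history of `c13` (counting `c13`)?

Walking parent pointers from c13: reachable set = {c10, c13, c3, c6, c8}.
That is 5 commits.

5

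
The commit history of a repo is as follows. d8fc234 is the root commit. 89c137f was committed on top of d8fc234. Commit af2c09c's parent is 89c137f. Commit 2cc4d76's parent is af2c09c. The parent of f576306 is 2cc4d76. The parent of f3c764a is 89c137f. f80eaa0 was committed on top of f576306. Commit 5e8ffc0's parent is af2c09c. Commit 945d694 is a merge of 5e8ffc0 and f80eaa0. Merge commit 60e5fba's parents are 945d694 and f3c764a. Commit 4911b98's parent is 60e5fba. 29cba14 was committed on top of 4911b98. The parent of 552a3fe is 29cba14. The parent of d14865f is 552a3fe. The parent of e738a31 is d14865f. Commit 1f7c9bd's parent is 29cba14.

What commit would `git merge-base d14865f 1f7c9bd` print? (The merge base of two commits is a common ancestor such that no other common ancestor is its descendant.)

Ancestors of d14865f: {29cba14, 2cc4d76, 4911b98, 552a3fe, 5e8ffc0, 60e5fba, 89c137f, 945d694, af2c09c, d14865f, d8fc234, f3c764a, f576306, f80eaa0}.
Ancestors of 1f7c9bd: {1f7c9bd, 29cba14, 2cc4d76, 4911b98, 5e8ffc0, 60e5fba, 89c137f, 945d694, af2c09c, d8fc234, f3c764a, f576306, f80eaa0}.
Common ancestors: {29cba14, 2cc4d76, 4911b98, 5e8ffc0, 60e5fba, 89c137f, 945d694, af2c09c, d8fc234, f3c764a, f576306, f80eaa0}.
Among these, 29cba14 is not an ancestor of any other common ancestor — it is the merge base.

29cba14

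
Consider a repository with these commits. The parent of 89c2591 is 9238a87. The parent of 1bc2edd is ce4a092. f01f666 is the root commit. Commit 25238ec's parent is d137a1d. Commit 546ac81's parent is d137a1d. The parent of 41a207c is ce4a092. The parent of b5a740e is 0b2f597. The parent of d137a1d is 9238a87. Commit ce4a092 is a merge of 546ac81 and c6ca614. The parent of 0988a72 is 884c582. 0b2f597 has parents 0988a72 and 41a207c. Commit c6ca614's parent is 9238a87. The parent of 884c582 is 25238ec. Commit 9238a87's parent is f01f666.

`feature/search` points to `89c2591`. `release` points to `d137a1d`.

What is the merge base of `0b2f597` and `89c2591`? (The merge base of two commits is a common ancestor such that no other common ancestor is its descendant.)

9238a87

Ancestors of 0b2f597: {0988a72, 0b2f597, 25238ec, 41a207c, 546ac81, 884c582, 9238a87, c6ca614, ce4a092, d137a1d, f01f666}.
Ancestors of 89c2591: {89c2591, 9238a87, f01f666}.
Common ancestors: {9238a87, f01f666}.
Among these, 9238a87 is not an ancestor of any other common ancestor — it is the merge base.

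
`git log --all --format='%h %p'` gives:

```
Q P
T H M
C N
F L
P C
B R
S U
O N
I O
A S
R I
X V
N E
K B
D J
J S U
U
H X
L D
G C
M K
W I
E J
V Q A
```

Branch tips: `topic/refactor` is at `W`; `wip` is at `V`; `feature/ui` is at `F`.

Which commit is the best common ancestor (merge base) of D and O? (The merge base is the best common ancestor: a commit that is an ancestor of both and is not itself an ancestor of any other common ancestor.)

J

Ancestors of D: {D, J, S, U}.
Ancestors of O: {E, J, N, O, S, U}.
Common ancestors: {J, S, U}.
Among these, J is not an ancestor of any other common ancestor — it is the merge base.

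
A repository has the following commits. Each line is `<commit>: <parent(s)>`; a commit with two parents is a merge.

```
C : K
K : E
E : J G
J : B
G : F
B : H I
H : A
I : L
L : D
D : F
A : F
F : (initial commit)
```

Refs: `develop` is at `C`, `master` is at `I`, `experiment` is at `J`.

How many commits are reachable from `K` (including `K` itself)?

11

Walking parent pointers from K: reachable set = {A, B, D, E, F, G, H, I, J, K, L}.
That is 11 commits.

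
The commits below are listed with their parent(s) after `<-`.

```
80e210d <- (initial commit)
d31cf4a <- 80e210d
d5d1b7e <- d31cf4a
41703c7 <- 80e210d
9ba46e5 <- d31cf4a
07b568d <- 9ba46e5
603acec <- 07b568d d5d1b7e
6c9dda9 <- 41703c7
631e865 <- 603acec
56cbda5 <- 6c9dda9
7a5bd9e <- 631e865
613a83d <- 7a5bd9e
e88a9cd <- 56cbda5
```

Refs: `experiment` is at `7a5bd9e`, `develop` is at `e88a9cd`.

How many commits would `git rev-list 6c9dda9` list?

3

Walking parent pointers from 6c9dda9: reachable set = {41703c7, 6c9dda9, 80e210d}.
That is 3 commits.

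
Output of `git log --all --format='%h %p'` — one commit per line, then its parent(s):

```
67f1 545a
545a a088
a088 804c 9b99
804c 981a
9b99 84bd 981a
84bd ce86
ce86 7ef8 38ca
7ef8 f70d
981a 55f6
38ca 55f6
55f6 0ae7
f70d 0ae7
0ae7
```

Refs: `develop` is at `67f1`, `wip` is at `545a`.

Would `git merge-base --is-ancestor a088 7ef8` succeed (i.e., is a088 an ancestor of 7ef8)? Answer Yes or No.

Ancestors of 7ef8: {0ae7, 7ef8, f70d}.
a088 is not in that set, so it is not an ancestor of 7ef8.

No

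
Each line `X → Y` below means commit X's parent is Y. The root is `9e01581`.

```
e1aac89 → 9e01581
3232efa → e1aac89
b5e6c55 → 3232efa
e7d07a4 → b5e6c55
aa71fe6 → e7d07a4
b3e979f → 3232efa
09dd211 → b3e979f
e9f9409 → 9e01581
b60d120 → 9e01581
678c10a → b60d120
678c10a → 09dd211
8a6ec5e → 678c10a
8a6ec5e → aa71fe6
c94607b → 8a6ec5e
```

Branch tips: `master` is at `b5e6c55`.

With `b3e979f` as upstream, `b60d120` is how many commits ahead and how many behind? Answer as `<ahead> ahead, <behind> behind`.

Reachable from b60d120: {9e01581, b60d120}.
Reachable from b3e979f: {3232efa, 9e01581, b3e979f, e1aac89}.
Only in b60d120's history (ahead): {b60d120} — 1.
Only in b3e979f's history (behind): {3232efa, b3e979f, e1aac89} — 3.

1 ahead, 3 behind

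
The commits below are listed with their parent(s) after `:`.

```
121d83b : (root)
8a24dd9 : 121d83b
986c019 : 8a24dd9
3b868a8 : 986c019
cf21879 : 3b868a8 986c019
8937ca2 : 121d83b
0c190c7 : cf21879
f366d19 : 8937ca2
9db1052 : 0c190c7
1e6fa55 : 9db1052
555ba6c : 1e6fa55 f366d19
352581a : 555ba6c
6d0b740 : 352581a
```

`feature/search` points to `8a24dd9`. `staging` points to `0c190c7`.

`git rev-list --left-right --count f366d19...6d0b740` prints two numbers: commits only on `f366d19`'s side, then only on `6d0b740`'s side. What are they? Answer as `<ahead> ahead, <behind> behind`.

0 ahead, 10 behind

Reachable from f366d19: {121d83b, 8937ca2, f366d19}.
Reachable from 6d0b740: {0c190c7, 121d83b, 1e6fa55, 352581a, 3b868a8, 555ba6c, 6d0b740, 8937ca2, 8a24dd9, 986c019, 9db1052, cf21879, f366d19}.
Only in f366d19's history (ahead): {} — 0.
Only in 6d0b740's history (behind): {0c190c7, 1e6fa55, 352581a, 3b868a8, 555ba6c, 6d0b740, 8a24dd9, 986c019, 9db1052, cf21879} — 10.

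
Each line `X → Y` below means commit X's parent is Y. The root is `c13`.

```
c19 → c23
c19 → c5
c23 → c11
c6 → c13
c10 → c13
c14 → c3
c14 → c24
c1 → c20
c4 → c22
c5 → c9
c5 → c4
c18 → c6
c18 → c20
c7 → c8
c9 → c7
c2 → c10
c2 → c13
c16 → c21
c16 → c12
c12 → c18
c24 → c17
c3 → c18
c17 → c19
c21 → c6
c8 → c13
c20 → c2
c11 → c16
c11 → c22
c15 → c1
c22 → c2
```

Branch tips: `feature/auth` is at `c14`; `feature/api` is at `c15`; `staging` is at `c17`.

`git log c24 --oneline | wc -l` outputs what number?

Walking parent pointers from c24: reachable set = {c10, c11, c12, c13, c16, c17, c18, c19, c2, c20, c21, c22, c23, c24, c4, c5, c6, c7, c8, c9}.
That is 20 commits.

20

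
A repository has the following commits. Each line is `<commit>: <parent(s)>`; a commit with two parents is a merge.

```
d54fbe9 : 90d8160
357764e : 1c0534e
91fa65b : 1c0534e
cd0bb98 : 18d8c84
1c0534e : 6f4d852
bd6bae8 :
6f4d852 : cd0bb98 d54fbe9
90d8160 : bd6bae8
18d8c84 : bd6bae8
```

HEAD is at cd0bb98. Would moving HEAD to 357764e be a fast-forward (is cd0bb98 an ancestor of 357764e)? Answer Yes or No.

Yes

A fast-forward from cd0bb98 to 357764e is possible iff cd0bb98 is an ancestor of 357764e.
Ancestors of 357764e: {18d8c84, 1c0534e, 357764e, 6f4d852, 90d8160, bd6bae8, cd0bb98, d54fbe9}.
cd0bb98 is among them, so fast-forward is possible.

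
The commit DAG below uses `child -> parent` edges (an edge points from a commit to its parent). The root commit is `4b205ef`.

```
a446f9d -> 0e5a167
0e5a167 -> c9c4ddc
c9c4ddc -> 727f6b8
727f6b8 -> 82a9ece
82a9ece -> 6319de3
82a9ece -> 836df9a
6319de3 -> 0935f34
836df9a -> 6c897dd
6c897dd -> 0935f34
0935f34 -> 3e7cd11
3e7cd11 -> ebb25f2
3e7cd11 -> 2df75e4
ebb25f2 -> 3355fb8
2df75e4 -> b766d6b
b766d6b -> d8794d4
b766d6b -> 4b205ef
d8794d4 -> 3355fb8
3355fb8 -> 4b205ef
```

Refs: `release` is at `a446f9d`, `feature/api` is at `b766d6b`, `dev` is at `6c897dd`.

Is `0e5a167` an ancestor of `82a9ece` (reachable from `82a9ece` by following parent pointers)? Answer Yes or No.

No

Ancestors of 82a9ece: {0935f34, 2df75e4, 3355fb8, 3e7cd11, 4b205ef, 6319de3, 6c897dd, 82a9ece, 836df9a, b766d6b, d8794d4, ebb25f2}.
0e5a167 is not in that set, so it is not an ancestor of 82a9ece.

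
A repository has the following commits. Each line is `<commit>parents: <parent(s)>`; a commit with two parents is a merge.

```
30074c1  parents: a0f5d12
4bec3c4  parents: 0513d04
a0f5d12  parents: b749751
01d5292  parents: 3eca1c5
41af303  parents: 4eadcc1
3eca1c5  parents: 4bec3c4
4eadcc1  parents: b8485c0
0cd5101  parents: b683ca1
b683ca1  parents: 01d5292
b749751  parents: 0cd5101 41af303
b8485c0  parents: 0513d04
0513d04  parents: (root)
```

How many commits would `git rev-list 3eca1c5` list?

Walking parent pointers from 3eca1c5: reachable set = {0513d04, 3eca1c5, 4bec3c4}.
That is 3 commits.

3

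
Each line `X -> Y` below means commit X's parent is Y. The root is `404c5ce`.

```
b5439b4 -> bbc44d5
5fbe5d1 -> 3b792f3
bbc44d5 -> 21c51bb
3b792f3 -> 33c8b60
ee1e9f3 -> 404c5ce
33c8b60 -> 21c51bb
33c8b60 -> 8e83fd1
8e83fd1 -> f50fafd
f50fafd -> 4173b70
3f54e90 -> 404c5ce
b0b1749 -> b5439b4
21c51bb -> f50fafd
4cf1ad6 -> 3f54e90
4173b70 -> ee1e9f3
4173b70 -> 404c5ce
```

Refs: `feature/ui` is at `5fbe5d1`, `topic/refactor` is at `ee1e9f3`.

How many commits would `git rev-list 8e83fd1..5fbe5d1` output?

4

Reachable from 5fbe5d1: {21c51bb, 33c8b60, 3b792f3, 404c5ce, 4173b70, 5fbe5d1, 8e83fd1, ee1e9f3, f50fafd}.
Reachable from 8e83fd1: {404c5ce, 4173b70, 8e83fd1, ee1e9f3, f50fafd}.
In 5fbe5d1's history but not 8e83fd1's: {21c51bb, 33c8b60, 3b792f3, 5fbe5d1} — 4 commits.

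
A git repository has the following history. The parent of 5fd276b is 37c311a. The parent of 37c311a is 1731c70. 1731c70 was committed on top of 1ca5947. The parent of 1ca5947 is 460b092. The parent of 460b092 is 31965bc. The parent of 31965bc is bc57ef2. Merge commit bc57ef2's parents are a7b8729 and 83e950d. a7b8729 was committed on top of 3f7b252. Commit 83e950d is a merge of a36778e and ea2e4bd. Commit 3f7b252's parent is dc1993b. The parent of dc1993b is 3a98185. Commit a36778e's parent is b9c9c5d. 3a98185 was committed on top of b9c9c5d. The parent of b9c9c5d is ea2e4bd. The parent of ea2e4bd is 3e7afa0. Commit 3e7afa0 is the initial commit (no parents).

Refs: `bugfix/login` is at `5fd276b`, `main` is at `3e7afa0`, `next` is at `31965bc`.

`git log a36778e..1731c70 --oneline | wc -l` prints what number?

10

Reachable from 1731c70: {1731c70, 1ca5947, 31965bc, 3a98185, 3e7afa0, 3f7b252, 460b092, 83e950d, a36778e, a7b8729, b9c9c5d, bc57ef2, dc1993b, ea2e4bd}.
Reachable from a36778e: {3e7afa0, a36778e, b9c9c5d, ea2e4bd}.
In 1731c70's history but not a36778e's: {1731c70, 1ca5947, 31965bc, 3a98185, 3f7b252, 460b092, 83e950d, a7b8729, bc57ef2, dc1993b} — 10 commits.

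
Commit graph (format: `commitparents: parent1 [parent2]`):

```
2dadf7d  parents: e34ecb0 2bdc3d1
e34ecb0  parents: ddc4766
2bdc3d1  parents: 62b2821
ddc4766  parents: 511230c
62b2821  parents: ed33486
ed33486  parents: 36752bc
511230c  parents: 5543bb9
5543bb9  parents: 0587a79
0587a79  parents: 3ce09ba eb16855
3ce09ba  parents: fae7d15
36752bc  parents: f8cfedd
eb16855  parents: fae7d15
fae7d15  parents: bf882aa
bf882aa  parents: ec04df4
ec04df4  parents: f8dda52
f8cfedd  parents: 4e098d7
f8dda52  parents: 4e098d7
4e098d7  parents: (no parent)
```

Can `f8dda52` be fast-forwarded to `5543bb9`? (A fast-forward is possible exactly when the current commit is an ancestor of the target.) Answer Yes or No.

Yes

A fast-forward from f8dda52 to 5543bb9 is possible iff f8dda52 is an ancestor of 5543bb9.
Ancestors of 5543bb9: {0587a79, 3ce09ba, 4e098d7, 5543bb9, bf882aa, eb16855, ec04df4, f8dda52, fae7d15}.
f8dda52 is among them, so fast-forward is possible.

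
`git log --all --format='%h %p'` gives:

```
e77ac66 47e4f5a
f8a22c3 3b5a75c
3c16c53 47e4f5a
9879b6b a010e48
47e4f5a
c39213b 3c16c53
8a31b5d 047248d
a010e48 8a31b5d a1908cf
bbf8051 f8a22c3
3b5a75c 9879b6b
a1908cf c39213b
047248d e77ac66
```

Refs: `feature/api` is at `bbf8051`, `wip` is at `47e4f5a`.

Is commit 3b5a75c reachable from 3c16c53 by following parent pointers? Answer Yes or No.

No

Ancestors of 3c16c53: {3c16c53, 47e4f5a}.
3b5a75c is not in that set, so it is not an ancestor of 3c16c53.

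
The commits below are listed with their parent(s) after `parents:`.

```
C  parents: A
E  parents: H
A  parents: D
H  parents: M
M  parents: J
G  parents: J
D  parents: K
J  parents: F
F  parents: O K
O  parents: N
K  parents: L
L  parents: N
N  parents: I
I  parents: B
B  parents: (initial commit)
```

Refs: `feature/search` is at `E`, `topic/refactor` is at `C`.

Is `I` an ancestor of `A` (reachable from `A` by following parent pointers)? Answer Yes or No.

Yes

Ancestors of A (commits reachable by following parents): {A, B, D, I, K, L, N}.
I is in that set, so it is an ancestor of A.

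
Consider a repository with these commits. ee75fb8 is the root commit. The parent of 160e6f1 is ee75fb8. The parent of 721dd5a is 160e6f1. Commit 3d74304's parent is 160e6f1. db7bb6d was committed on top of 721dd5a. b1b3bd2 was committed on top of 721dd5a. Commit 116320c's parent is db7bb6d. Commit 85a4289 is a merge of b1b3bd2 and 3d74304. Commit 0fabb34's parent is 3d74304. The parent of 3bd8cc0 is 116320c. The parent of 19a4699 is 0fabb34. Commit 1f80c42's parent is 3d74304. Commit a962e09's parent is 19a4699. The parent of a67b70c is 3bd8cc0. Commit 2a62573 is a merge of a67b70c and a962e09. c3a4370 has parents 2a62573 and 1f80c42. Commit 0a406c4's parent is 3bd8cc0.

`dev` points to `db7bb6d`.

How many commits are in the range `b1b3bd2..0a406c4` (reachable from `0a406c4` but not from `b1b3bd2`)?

Reachable from 0a406c4: {0a406c4, 116320c, 160e6f1, 3bd8cc0, 721dd5a, db7bb6d, ee75fb8}.
Reachable from b1b3bd2: {160e6f1, 721dd5a, b1b3bd2, ee75fb8}.
In 0a406c4's history but not b1b3bd2's: {0a406c4, 116320c, 3bd8cc0, db7bb6d} — 4 commits.

4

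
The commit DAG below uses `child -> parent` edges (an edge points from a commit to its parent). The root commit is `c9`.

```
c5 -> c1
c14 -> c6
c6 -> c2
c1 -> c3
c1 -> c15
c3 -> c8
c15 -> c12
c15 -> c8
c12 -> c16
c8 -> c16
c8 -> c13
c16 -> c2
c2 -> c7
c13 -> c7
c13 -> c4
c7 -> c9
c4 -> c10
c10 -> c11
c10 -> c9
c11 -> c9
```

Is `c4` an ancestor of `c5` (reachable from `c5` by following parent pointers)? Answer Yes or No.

Ancestors of c5 (commits reachable by following parents): {c1, c10, c11, c12, c13, c15, c16, c2, c3, c4, c5, c7, c8, c9}.
c4 is in that set, so it is an ancestor of c5.

Yes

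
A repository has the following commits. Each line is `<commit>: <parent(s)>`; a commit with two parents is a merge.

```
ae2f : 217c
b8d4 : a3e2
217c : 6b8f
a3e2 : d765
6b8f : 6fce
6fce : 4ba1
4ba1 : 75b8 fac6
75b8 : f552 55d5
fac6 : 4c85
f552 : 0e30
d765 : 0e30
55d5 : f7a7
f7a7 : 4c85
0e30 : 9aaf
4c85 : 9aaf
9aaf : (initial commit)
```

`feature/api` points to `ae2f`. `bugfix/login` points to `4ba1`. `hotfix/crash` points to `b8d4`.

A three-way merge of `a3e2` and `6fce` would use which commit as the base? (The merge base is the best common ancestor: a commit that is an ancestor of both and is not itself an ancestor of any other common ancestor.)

Ancestors of a3e2: {0e30, 9aaf, a3e2, d765}.
Ancestors of 6fce: {0e30, 4ba1, 4c85, 55d5, 6fce, 75b8, 9aaf, f552, f7a7, fac6}.
Common ancestors: {0e30, 9aaf}.
Among these, 0e30 is not an ancestor of any other common ancestor — it is the merge base.

0e30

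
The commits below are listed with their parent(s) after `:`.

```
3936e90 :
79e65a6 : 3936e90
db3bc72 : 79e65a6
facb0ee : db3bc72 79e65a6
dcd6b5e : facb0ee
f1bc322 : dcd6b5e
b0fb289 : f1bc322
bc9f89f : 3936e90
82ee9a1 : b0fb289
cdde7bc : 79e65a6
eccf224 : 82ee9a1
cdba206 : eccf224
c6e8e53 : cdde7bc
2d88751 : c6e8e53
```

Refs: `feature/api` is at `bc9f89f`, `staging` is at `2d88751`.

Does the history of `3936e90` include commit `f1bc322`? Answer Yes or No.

No

Ancestors of 3936e90: {3936e90}.
f1bc322 is not in that set, so it is not an ancestor of 3936e90.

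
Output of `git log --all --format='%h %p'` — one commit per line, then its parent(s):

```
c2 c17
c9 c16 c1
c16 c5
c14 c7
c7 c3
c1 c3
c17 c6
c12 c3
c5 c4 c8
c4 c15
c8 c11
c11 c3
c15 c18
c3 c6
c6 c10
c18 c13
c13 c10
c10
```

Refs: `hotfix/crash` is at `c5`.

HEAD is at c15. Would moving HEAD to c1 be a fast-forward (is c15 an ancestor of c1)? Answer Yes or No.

No

A fast-forward from c15 to c1 is possible iff c15 is an ancestor of c1.
Ancestors of c1: {c1, c10, c3, c6}.
c15 is not among them, so fast-forward is not possible.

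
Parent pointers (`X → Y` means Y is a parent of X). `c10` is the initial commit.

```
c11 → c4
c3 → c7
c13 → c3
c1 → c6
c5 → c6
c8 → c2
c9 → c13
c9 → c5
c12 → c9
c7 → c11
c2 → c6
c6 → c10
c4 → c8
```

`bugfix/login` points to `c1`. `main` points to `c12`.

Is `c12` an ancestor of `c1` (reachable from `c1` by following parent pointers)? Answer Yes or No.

Ancestors of c1: {c1, c10, c6}.
c12 is not in that set, so it is not an ancestor of c1.

No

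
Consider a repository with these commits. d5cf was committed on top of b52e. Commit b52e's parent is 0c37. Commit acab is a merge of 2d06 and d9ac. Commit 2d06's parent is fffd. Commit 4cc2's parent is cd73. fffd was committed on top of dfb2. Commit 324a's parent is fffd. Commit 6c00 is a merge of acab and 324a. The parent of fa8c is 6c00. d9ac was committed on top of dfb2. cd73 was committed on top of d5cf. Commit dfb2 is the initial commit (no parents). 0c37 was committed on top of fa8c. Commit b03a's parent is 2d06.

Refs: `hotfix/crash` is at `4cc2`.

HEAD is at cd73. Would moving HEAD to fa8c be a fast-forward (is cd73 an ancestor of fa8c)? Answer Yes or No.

A fast-forward from cd73 to fa8c is possible iff cd73 is an ancestor of fa8c.
Ancestors of fa8c: {2d06, 324a, 6c00, acab, d9ac, dfb2, fa8c, fffd}.
cd73 is not among them, so fast-forward is not possible.

No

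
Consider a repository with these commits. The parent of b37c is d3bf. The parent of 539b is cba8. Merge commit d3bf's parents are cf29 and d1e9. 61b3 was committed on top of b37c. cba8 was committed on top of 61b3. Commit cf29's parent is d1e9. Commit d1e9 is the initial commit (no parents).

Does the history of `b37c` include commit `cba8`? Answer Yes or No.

Ancestors of b37c: {b37c, cf29, d1e9, d3bf}.
cba8 is not in that set, so it is not an ancestor of b37c.

No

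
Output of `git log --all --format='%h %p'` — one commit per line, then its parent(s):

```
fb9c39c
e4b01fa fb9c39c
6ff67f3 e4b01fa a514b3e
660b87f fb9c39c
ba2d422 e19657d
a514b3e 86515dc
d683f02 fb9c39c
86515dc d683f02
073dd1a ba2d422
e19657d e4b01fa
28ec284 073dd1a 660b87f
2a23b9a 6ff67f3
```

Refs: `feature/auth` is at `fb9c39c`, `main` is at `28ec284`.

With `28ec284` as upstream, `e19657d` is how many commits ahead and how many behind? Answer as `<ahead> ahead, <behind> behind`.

0 ahead, 4 behind

Reachable from e19657d: {e19657d, e4b01fa, fb9c39c}.
Reachable from 28ec284: {073dd1a, 28ec284, 660b87f, ba2d422, e19657d, e4b01fa, fb9c39c}.
Only in e19657d's history (ahead): {} — 0.
Only in 28ec284's history (behind): {073dd1a, 28ec284, 660b87f, ba2d422} — 4.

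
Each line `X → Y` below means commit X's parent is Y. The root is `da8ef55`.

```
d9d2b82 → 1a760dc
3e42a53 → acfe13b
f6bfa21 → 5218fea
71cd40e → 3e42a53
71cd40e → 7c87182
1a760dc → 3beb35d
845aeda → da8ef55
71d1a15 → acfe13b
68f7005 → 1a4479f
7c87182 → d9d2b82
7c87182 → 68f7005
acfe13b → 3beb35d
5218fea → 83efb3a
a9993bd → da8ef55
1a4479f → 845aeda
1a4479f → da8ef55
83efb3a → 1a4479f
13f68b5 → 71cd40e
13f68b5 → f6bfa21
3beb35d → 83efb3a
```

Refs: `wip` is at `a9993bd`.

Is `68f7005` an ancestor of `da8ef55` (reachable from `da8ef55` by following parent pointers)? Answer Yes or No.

No

Ancestors of da8ef55: {da8ef55}.
68f7005 is not in that set, so it is not an ancestor of da8ef55.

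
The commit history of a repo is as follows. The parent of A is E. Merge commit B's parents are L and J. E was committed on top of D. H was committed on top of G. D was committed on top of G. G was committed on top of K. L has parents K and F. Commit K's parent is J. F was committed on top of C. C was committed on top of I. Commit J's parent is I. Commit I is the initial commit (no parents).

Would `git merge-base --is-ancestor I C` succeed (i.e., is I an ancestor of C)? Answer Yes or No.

Yes

Ancestors of C (commits reachable by following parents): {C, I}.
I is in that set, so it is an ancestor of C.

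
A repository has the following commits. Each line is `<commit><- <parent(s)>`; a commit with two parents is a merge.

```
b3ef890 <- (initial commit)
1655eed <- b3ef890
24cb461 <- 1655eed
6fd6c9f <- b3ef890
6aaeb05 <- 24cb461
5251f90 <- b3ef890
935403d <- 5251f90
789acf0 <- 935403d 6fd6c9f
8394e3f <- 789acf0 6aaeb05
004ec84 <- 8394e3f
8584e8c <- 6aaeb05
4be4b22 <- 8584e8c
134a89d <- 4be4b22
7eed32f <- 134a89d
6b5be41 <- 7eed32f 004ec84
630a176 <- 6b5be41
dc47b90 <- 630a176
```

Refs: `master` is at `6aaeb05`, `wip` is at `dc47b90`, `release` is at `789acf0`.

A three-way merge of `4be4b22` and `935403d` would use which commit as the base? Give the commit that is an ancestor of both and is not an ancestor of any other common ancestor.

b3ef890

Ancestors of 4be4b22: {1655eed, 24cb461, 4be4b22, 6aaeb05, 8584e8c, b3ef890}.
Ancestors of 935403d: {5251f90, 935403d, b3ef890}.
Common ancestors: {b3ef890}.
The only common ancestor is b3ef890, so it is the merge base.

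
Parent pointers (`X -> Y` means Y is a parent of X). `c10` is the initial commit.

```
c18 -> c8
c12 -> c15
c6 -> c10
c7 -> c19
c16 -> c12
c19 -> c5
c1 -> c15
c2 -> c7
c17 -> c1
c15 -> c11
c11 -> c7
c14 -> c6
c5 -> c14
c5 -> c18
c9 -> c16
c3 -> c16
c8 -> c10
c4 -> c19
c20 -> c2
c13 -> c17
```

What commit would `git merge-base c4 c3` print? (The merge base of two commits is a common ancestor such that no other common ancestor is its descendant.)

Ancestors of c4: {c10, c14, c18, c19, c4, c5, c6, c8}.
Ancestors of c3: {c10, c11, c12, c14, c15, c16, c18, c19, c3, c5, c6, c7, c8}.
Common ancestors: {c10, c14, c18, c19, c5, c6, c8}.
Among these, c19 is not an ancestor of any other common ancestor — it is the merge base.

c19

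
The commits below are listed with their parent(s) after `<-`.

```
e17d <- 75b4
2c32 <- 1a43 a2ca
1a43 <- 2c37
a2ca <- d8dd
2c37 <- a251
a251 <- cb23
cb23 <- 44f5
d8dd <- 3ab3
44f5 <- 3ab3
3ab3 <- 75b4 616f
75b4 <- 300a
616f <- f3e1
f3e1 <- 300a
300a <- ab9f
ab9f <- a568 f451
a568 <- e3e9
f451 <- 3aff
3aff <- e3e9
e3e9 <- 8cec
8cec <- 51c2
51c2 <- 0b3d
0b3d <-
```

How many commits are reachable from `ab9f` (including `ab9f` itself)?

8

Walking parent pointers from ab9f: reachable set = {0b3d, 3aff, 51c2, 8cec, a568, ab9f, e3e9, f451}.
That is 8 commits.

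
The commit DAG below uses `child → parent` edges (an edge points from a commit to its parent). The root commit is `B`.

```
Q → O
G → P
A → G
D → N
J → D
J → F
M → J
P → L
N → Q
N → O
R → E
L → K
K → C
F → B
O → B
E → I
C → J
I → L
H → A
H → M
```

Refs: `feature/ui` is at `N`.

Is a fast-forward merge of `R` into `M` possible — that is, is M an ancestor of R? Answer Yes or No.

A fast-forward from M to R is possible iff M is an ancestor of R.
Ancestors of R: {B, C, D, E, F, I, J, K, L, N, O, Q, R}.
M is not among them, so fast-forward is not possible.

No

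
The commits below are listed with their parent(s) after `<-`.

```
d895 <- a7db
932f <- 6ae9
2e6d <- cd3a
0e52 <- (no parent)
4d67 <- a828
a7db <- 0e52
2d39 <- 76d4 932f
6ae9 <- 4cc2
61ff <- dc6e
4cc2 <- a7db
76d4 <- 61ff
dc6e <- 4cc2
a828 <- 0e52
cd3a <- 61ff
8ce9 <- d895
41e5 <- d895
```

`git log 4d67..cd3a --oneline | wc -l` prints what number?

Reachable from cd3a: {0e52, 4cc2, 61ff, a7db, cd3a, dc6e}.
Reachable from 4d67: {0e52, 4d67, a828}.
In cd3a's history but not 4d67's: {4cc2, 61ff, a7db, cd3a, dc6e} — 5 commits.

5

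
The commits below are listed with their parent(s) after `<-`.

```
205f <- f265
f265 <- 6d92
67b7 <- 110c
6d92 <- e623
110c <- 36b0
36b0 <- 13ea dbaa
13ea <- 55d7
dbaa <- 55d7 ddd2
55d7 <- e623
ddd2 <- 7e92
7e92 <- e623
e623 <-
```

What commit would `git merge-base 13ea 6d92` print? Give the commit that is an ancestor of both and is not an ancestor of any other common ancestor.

Ancestors of 13ea: {13ea, 55d7, e623}.
Ancestors of 6d92: {6d92, e623}.
Common ancestors: {e623}.
The only common ancestor is e623, so it is the merge base.

e623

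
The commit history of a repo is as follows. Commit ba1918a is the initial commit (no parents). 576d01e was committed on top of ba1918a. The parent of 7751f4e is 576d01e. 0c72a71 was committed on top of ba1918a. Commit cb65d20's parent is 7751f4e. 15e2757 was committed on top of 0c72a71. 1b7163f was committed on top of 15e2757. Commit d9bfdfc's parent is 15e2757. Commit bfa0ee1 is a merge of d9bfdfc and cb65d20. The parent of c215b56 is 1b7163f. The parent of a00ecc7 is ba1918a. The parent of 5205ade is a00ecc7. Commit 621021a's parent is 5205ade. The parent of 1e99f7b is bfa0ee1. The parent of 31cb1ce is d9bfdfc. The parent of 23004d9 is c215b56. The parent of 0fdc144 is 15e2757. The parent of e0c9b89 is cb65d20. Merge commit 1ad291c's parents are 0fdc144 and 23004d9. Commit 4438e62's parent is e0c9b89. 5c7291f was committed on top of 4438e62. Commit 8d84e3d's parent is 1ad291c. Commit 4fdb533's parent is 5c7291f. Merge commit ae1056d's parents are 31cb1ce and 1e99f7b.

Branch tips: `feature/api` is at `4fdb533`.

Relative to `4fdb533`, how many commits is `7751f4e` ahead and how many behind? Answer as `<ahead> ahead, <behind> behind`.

Reachable from 7751f4e: {576d01e, 7751f4e, ba1918a}.
Reachable from 4fdb533: {4438e62, 4fdb533, 576d01e, 5c7291f, 7751f4e, ba1918a, cb65d20, e0c9b89}.
Only in 7751f4e's history (ahead): {} — 0.
Only in 4fdb533's history (behind): {4438e62, 4fdb533, 5c7291f, cb65d20, e0c9b89} — 5.

0 ahead, 5 behind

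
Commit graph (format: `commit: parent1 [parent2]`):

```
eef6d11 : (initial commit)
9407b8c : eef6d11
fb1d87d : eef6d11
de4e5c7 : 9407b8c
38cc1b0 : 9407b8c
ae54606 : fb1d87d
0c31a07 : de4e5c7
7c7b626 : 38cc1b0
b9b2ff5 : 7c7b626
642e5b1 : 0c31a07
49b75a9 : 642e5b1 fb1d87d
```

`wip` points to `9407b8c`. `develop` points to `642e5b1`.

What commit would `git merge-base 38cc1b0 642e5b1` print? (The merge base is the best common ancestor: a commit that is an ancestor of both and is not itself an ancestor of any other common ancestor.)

Ancestors of 38cc1b0: {38cc1b0, 9407b8c, eef6d11}.
Ancestors of 642e5b1: {0c31a07, 642e5b1, 9407b8c, de4e5c7, eef6d11}.
Common ancestors: {9407b8c, eef6d11}.
Among these, 9407b8c is not an ancestor of any other common ancestor — it is the merge base.

9407b8c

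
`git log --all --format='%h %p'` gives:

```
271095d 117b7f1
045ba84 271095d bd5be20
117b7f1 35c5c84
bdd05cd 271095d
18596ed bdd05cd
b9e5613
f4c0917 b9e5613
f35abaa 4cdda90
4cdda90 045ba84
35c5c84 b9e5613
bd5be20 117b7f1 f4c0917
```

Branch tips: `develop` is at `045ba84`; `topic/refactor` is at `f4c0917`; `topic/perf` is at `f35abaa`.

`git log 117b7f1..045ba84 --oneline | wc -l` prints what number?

Reachable from 045ba84: {045ba84, 117b7f1, 271095d, 35c5c84, b9e5613, bd5be20, f4c0917}.
Reachable from 117b7f1: {117b7f1, 35c5c84, b9e5613}.
In 045ba84's history but not 117b7f1's: {045ba84, 271095d, bd5be20, f4c0917} — 4 commits.

4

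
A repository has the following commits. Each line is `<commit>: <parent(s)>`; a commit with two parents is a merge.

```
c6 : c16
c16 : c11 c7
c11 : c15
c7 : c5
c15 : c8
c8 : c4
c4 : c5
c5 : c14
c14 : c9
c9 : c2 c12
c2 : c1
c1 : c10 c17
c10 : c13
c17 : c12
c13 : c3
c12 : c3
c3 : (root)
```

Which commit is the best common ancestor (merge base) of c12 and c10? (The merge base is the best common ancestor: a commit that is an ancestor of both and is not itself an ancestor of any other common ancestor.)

c3

Ancestors of c12: {c12, c3}.
Ancestors of c10: {c10, c13, c3}.
Common ancestors: {c3}.
The only common ancestor is c3, so it is the merge base.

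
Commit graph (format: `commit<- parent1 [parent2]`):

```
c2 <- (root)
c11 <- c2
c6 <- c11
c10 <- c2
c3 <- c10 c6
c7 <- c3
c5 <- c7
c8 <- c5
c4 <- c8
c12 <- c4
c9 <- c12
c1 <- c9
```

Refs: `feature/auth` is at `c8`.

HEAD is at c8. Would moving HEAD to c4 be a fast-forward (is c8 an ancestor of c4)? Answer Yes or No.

A fast-forward from c8 to c4 is possible iff c8 is an ancestor of c4.
Ancestors of c4: {c10, c11, c2, c3, c4, c5, c6, c7, c8}.
c8 is among them, so fast-forward is possible.

Yes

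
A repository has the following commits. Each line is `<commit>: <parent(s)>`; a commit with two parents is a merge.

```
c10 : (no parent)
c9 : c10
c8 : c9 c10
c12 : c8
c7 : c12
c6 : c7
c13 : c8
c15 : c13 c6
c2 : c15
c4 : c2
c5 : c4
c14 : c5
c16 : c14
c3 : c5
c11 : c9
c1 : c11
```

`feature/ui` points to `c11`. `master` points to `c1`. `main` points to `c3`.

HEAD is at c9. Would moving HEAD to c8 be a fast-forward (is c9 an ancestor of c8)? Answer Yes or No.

Yes

A fast-forward from c9 to c8 is possible iff c9 is an ancestor of c8.
Ancestors of c8: {c10, c8, c9}.
c9 is among them, so fast-forward is possible.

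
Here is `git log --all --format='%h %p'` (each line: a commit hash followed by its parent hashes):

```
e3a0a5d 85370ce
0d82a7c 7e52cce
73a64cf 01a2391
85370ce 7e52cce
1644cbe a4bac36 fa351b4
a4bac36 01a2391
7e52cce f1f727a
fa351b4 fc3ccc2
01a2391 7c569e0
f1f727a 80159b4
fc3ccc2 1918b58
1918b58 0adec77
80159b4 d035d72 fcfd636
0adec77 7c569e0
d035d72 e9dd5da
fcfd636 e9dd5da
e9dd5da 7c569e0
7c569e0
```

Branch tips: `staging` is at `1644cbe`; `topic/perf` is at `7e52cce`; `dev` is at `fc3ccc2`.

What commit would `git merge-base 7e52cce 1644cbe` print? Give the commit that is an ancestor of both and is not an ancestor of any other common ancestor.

Ancestors of 7e52cce: {7c569e0, 7e52cce, 80159b4, d035d72, e9dd5da, f1f727a, fcfd636}.
Ancestors of 1644cbe: {01a2391, 0adec77, 1644cbe, 1918b58, 7c569e0, a4bac36, fa351b4, fc3ccc2}.
Common ancestors: {7c569e0}.
The only common ancestor is 7c569e0, so it is the merge base.

7c569e0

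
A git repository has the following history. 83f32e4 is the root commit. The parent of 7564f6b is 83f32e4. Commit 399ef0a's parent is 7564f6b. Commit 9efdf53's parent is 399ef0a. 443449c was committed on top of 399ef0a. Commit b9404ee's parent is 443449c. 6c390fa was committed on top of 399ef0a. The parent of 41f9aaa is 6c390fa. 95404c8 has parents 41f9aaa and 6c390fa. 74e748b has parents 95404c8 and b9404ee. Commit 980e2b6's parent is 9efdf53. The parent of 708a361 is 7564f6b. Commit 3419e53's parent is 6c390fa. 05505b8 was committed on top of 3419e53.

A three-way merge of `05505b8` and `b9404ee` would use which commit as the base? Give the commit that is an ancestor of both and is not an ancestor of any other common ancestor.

Ancestors of 05505b8: {05505b8, 3419e53, 399ef0a, 6c390fa, 7564f6b, 83f32e4}.
Ancestors of b9404ee: {399ef0a, 443449c, 7564f6b, 83f32e4, b9404ee}.
Common ancestors: {399ef0a, 7564f6b, 83f32e4}.
Among these, 399ef0a is not an ancestor of any other common ancestor — it is the merge base.

399ef0a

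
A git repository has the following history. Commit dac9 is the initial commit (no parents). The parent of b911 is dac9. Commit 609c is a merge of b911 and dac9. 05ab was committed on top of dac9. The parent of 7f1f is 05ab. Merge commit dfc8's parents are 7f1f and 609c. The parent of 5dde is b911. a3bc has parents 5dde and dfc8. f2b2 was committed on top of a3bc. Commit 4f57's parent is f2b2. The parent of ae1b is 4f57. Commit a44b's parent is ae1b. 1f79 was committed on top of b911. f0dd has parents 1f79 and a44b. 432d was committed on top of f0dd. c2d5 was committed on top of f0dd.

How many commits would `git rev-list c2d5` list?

Walking parent pointers from c2d5: reachable set = {05ab, 1f79, 4f57, 5dde, 609c, 7f1f, a3bc, a44b, ae1b, b911, c2d5, dac9, dfc8, f0dd, f2b2}.
That is 15 commits.

15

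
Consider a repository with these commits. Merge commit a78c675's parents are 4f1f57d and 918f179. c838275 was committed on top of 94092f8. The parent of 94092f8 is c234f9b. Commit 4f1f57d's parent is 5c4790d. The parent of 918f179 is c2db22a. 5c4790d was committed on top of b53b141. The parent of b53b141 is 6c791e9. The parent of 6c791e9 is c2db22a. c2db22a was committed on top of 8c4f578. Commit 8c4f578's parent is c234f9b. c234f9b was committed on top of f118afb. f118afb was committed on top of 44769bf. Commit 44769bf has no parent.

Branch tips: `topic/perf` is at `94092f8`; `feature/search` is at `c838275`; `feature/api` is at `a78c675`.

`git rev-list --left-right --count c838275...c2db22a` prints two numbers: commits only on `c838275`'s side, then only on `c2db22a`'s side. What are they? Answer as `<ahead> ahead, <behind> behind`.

Reachable from c838275: {44769bf, 94092f8, c234f9b, c838275, f118afb}.
Reachable from c2db22a: {44769bf, 8c4f578, c234f9b, c2db22a, f118afb}.
Only in c838275's history (ahead): {94092f8, c838275} — 2.
Only in c2db22a's history (behind): {8c4f578, c2db22a} — 2.

2 ahead, 2 behind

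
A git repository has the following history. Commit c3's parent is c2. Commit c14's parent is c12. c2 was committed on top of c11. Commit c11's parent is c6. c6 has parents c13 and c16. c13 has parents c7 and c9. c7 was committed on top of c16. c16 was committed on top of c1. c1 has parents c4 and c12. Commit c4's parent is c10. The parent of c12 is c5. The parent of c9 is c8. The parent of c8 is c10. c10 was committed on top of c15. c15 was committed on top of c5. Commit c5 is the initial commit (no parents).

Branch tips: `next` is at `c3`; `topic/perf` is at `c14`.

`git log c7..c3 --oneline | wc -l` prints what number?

7

Reachable from c3: {c1, c10, c11, c12, c13, c15, c16, c2, c3, c4, c5, c6, c7, c8, c9}.
Reachable from c7: {c1, c10, c12, c15, c16, c4, c5, c7}.
In c3's history but not c7's: {c11, c13, c2, c3, c6, c8, c9} — 7 commits.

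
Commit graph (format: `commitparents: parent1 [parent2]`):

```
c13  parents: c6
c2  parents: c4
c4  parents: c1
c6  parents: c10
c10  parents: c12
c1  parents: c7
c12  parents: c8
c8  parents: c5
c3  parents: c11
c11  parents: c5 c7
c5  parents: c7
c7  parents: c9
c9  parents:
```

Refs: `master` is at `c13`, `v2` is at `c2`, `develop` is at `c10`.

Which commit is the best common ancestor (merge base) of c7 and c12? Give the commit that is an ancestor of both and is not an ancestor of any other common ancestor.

c7

Ancestors of c7: {c7, c9}.
Ancestors of c12: {c12, c5, c7, c8, c9}.
Common ancestors: {c7, c9}.
Among these, c7 is not an ancestor of any other common ancestor — it is the merge base.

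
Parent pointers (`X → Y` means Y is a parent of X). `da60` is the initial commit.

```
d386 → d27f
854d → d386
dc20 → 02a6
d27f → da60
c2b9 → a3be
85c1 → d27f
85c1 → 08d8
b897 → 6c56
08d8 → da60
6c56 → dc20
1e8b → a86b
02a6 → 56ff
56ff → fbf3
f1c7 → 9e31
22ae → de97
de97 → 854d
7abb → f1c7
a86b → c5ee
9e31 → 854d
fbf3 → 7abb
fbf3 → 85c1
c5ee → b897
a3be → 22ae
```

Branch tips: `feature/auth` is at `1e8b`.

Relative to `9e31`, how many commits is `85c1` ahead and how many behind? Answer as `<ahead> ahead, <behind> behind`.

2 ahead, 3 behind

Reachable from 85c1: {08d8, 85c1, d27f, da60}.
Reachable from 9e31: {854d, 9e31, d27f, d386, da60}.
Only in 85c1's history (ahead): {08d8, 85c1} — 2.
Only in 9e31's history (behind): {854d, 9e31, d386} — 3.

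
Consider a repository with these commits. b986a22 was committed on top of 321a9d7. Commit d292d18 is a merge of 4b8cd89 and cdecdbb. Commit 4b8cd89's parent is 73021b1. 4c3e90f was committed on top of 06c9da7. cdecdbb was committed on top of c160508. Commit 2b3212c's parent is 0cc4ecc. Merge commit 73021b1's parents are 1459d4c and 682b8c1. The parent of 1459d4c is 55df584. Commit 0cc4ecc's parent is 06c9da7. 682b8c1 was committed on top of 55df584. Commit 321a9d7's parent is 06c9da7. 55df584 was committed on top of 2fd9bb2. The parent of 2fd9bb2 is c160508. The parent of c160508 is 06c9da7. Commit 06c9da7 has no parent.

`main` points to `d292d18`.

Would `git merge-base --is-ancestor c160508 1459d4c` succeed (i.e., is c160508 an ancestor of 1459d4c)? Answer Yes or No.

Yes

Ancestors of 1459d4c (commits reachable by following parents): {06c9da7, 1459d4c, 2fd9bb2, 55df584, c160508}.
c160508 is in that set, so it is an ancestor of 1459d4c.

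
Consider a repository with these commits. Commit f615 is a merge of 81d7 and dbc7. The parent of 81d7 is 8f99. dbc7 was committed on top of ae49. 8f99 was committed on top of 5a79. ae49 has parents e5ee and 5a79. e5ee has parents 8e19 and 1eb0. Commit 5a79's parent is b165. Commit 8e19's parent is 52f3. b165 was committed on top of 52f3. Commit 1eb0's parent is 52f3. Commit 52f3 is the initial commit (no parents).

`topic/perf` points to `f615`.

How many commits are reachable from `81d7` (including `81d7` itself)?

Walking parent pointers from 81d7: reachable set = {52f3, 5a79, 81d7, 8f99, b165}.
That is 5 commits.

5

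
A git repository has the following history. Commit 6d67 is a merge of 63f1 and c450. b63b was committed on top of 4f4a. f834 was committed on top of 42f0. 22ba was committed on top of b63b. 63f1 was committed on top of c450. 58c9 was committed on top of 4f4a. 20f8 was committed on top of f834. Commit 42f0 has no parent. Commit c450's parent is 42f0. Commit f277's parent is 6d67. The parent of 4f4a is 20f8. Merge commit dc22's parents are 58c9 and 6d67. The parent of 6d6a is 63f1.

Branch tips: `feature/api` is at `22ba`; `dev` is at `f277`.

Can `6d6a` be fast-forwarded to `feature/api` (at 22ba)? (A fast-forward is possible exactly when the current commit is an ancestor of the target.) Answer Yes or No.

No

A fast-forward from 6d6a to 22ba is possible iff 6d6a is an ancestor of 22ba.
Ancestors of 22ba: {20f8, 22ba, 42f0, 4f4a, b63b, f834}.
6d6a is not among them, so fast-forward is not possible.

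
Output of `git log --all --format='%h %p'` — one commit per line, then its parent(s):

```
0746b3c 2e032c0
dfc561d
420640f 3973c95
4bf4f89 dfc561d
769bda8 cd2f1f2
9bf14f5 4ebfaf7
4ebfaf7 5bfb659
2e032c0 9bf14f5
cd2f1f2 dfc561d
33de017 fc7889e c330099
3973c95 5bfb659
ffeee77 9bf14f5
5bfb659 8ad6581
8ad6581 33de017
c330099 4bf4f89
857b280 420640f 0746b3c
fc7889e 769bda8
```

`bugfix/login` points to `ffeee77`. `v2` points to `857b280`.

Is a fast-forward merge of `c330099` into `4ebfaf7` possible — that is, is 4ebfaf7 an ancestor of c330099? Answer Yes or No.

No

A fast-forward from 4ebfaf7 to c330099 is possible iff 4ebfaf7 is an ancestor of c330099.
Ancestors of c330099: {4bf4f89, c330099, dfc561d}.
4ebfaf7 is not among them, so fast-forward is not possible.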